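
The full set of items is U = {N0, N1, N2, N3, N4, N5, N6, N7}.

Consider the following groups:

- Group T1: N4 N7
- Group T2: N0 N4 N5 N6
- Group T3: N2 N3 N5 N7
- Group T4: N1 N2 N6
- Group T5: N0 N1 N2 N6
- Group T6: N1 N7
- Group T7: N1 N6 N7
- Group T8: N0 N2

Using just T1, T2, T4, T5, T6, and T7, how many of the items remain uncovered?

1

Union of T1, T2, T4, T5, T6, T7 = {N0, N1, N2, N4, N5, N6, N7}.
Not covered: N3 — 1 item.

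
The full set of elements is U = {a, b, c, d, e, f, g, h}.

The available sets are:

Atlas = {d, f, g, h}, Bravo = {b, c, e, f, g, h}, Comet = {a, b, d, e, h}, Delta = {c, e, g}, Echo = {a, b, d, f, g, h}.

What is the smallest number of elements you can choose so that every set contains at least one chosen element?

T = {e, h} meets every set (each contains at least one member of T), and |T| = 2.
No single element lies in every set, so at least 2 are needed and 2 is optimal.

2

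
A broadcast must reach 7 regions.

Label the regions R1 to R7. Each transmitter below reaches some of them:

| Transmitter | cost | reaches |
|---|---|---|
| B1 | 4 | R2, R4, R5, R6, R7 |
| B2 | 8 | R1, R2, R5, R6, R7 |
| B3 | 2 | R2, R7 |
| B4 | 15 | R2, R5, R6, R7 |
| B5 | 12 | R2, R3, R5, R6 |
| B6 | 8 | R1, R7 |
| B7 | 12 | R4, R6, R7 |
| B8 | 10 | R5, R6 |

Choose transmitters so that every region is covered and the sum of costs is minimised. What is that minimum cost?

24

B1, B2, B5 together cover every region (B1 ∪ B2 ∪ B5 = {R1, R2, R3, R4, R5, R6, R7}); total cost 4 + 8 + 12 = 24.
No covering selection has total cost below 24.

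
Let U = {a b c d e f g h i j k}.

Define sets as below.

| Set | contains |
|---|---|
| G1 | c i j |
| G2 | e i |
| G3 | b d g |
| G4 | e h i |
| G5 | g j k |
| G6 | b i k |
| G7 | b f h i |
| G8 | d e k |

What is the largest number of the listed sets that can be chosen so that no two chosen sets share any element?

2

G3, G4 are pairwise disjoint (G3={b,d,g}; G4={e,h,i}).
Every remaining set overlaps one of these, and no 3 of the listed sets are pairwise disjoint, so 2 is the maximum.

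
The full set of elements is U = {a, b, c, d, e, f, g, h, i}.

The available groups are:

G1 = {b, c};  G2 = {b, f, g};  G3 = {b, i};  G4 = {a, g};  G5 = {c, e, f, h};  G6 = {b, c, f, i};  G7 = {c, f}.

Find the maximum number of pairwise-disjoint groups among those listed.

3

G3, G4, G7 are pairwise disjoint (G3={b,i}; G4={a,g}; G7={c,f}).
Every remaining group overlaps one of these, and no 4 of the listed groups are pairwise disjoint, so 3 is the maximum.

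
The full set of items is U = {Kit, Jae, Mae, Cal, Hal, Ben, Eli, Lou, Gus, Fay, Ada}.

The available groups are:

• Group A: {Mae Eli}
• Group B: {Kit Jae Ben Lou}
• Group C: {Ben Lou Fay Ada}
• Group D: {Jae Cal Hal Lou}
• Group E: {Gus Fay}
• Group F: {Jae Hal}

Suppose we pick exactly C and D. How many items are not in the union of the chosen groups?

4

Union of C, D = {Jae, Cal, Hal, Ben, Lou, Fay, Ada}.
Not covered: Kit, Mae, Eli, Gus — 4 items.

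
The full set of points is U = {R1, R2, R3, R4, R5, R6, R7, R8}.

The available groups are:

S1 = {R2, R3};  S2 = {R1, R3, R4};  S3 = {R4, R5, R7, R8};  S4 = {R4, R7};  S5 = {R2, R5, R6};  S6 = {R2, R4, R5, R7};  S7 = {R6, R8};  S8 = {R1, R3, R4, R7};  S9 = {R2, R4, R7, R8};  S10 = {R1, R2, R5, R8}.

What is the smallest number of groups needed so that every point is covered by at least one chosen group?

S7, S8, and S10 cover everything between them: the union {R1, R2, R3, R4, R5, R6, R7, R8} is all of U.
No 2 of the 10 groups cover everything (all 45 combinations miss at least one point), so 3 is optimal.

3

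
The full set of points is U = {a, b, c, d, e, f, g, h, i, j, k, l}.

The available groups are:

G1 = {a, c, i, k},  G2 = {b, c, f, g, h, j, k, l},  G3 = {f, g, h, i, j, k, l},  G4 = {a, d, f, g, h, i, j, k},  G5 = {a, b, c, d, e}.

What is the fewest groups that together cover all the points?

2

G3 and G5 together: G3 ∪ G5 = {a, b, c, d, e, f, g, h, i, j, k, l} — every point is covered.
No single group has all 12 points (the largest, G2, has 8), so 2 is optimal.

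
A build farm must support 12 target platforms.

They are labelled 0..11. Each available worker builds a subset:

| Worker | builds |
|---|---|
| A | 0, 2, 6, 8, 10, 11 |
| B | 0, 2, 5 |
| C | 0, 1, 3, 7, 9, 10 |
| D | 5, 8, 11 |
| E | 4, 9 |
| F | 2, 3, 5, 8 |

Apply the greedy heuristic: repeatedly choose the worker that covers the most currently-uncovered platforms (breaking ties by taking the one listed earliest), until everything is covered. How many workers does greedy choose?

4

Greedy: pick A (covers 6 new) → pick C (covers 4 new) → pick B (covers 1 new) → pick E (covers 1 new). Total picks: 4.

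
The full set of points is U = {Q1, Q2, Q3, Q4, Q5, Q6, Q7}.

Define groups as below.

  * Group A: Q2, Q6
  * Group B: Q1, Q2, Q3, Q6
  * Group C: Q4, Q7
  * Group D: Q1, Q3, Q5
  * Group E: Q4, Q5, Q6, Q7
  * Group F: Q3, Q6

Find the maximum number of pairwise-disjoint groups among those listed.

3

A, C, D are pairwise disjoint (A={Q2,Q6}; C={Q4,Q7}; D={Q1,Q3,Q5}).
Every remaining group overlaps one of these, and no 4 of the listed groups are pairwise disjoint, so 3 is the maximum.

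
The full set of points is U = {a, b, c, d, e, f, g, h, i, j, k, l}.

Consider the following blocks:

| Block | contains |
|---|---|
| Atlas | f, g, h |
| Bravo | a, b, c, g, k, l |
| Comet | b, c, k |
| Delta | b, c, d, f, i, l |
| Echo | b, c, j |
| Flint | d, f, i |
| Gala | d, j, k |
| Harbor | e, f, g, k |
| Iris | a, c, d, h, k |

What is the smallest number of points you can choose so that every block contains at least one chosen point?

3

Take T = {b, f, k}. Each listed block contains at least one of these, so T is a hitting set of size 3.
No choice of 2 points meets every block, so 3 is the minimum.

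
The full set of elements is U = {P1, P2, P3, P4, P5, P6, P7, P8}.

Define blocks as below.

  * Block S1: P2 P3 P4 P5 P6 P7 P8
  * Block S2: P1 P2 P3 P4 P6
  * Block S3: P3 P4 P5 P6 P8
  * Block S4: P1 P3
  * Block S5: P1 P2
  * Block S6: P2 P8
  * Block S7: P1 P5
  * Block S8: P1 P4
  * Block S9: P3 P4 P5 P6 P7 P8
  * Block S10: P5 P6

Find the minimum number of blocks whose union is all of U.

2

Take {S1, S8}. Their union is {P1, P2, P3, P4, P5, P6, P7, P8}, which is all 8 elements.
No single block has all 8 elements (the largest, S1, has 7), so 2 is optimal.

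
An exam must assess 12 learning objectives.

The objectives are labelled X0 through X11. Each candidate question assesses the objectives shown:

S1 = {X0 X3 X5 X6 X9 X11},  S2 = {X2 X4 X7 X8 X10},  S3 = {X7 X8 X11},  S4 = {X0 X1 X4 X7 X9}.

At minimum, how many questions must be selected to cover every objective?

Take {S1, S2, S4}. Their union is {X0, X1, X2, X3, X4, X5, X6, X7, X8, X9, X10, X11}, which is all 12 objectives.
Only S4 contains X1, so S4 is forced; the remaining 7 objectives need at least 2 more questions (each remaining question adds at most 4) — so at least 3 questions are needed, and 3 is optimal.

3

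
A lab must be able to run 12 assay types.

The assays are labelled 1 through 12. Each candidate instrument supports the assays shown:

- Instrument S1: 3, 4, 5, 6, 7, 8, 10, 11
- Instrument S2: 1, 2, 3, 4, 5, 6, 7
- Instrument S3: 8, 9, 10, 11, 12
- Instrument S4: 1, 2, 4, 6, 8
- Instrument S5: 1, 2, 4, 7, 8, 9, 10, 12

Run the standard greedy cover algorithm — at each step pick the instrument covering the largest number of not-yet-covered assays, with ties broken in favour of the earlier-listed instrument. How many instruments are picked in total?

2

Greedy: pick S1 (covers 8 new) → pick S5 (covers 4 new). Total picks: 2.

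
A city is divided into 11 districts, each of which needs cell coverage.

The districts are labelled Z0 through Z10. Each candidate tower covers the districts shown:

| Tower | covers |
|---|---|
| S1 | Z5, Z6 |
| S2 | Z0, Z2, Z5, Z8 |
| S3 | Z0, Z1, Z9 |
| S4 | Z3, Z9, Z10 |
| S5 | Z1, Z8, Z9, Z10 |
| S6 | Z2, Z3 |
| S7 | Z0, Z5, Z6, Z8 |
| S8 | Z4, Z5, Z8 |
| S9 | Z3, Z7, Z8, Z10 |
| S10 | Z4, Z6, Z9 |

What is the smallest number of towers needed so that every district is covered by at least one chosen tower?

S2 and S3 and S9 and S10 together: S2 ∪ S3 ∪ S9 ∪ S10 = {Z0, Z1, Z2, Z3, Z4, Z5, Z6, Z7, Z8, Z9, Z10} — every district is covered.
Only S9 contains Z7, so S9 is forced; the remaining 7 districts need at least 3 more towers (each remaining tower adds at most 3) — so at least 4 towers are needed, and 4 is optimal.

4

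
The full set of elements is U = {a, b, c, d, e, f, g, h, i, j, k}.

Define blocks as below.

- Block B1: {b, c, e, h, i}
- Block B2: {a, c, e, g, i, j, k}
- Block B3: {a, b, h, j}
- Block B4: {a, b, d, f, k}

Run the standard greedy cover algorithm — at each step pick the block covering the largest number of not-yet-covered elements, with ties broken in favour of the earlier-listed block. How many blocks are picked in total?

Greedy: pick B2 (covers 7 new) → pick B4 (covers 3 new) → pick B1 (covers 1 new). Total picks: 3.

3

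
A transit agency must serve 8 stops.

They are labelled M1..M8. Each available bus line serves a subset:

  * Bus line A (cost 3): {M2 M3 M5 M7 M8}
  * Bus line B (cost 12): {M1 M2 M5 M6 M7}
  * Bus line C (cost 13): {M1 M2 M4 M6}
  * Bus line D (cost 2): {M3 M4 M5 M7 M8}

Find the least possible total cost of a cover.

B, D together cover every stop (B ∪ D = {M1, M2, M3, M4, M5, M6, M7, M8}); total cost 12 + 2 = 14.
The greedy pick D, A, B costs 17; no covering selection beats 14.

14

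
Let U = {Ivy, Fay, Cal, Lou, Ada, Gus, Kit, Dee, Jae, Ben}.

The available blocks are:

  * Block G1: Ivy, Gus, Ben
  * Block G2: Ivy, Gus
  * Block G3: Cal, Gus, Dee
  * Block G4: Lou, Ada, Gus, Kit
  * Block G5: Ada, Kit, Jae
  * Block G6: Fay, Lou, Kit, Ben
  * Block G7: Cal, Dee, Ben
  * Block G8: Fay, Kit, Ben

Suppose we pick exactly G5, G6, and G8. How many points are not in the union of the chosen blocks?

4

Union of G5, G6, G8 = {Fay, Lou, Ada, Kit, Jae, Ben}.
Not covered: Ivy, Cal, Gus, Dee — 4 points.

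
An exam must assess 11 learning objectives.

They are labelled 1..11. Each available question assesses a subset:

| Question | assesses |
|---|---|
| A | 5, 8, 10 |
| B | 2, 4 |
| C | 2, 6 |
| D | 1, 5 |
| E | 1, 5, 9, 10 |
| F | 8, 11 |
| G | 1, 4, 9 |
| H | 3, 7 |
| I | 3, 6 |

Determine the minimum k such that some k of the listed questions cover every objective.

5

Take {B, C, E, F, H}. Their union is {1, 2, 3, 4, 5, 6, 7, 8, 9, 10, 11}, which is all 11 objectives.
No 4 of the 9 questions cover everything (all 126 combinations miss at least one objective), so 5 is optimal.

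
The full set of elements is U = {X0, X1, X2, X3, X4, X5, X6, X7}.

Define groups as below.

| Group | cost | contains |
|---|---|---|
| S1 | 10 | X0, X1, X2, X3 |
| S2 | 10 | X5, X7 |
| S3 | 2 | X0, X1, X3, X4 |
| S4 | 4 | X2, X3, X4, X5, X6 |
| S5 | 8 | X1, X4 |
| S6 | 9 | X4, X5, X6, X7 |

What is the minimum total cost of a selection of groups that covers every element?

S3, S4, S6 together cover every element (S3 ∪ S4 ∪ S6 = {X0, X1, X2, X3, X4, X5, X6, X7}); total cost 2 + 4 + 9 = 15.
No covering selection has total cost below 15.

15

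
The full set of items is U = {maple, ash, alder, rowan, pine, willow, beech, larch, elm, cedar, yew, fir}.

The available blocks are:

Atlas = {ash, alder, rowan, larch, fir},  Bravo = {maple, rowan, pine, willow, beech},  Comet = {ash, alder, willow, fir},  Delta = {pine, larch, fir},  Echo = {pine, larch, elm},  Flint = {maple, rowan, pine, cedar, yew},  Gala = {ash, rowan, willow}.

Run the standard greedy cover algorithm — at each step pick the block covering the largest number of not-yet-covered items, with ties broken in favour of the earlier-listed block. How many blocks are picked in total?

Greedy: pick Atlas (covers 5 new) → pick Bravo (covers 4 new) → pick Flint (covers 2 new) → pick Echo (covers 1 new). Total picks: 4.

4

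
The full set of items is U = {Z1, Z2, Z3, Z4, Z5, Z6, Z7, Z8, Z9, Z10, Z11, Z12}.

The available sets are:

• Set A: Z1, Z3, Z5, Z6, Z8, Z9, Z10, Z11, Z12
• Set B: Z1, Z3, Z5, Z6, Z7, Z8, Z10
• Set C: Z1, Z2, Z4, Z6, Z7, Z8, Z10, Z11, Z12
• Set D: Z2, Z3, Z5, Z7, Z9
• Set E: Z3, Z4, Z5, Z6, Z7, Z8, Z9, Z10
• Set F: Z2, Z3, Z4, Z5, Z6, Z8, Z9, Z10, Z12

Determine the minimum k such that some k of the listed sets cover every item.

C and D together: C ∪ D = {Z1, Z2, Z3, Z4, Z5, Z6, Z7, Z8, Z9, Z10, Z11, Z12} — every item is covered.
No single set has all 12 items (the largest, A, has 9), so 2 is optimal.

2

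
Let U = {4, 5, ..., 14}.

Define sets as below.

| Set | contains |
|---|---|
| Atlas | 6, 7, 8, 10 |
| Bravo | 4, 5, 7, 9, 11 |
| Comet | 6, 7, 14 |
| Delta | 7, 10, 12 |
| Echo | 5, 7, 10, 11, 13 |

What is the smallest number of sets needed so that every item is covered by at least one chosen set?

5

Atlas, Bravo, Comet, Delta, and Echo cover everything between them: the union {4, 5, 6, 7, 8, 9, 10, 11, 12, 13, 14} is all of U.
No 4 of the 5 sets cover everything (all 5 combinations miss at least one item), so 5 is optimal.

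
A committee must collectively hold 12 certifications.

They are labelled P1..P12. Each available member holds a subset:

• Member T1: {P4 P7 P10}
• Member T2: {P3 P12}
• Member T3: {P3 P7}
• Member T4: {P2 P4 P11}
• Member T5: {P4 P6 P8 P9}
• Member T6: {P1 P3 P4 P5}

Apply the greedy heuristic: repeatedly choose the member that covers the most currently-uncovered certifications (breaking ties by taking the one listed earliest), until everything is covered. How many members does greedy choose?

Greedy: pick T5 (covers 4 new) → pick T6 (covers 3 new) → pick T1 (covers 2 new) → pick T4 (covers 2 new) → pick T2 (covers 1 new). Total picks: 5.

5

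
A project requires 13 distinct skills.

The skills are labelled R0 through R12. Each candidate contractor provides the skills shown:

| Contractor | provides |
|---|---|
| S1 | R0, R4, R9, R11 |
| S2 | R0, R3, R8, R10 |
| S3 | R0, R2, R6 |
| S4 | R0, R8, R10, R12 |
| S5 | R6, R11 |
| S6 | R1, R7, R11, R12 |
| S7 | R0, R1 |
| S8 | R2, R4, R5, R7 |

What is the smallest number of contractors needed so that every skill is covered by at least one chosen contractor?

5

Take {S1, S2, S5, S6, S8}. Their union is {R0, R1, R2, R3, R4, R5, R6, R7, R8, R9, R10, R11, R12}, which is all 13 skills.
No 4 of the 8 contractors cover everything (all 70 combinations miss at least one skill), so 5 is optimal.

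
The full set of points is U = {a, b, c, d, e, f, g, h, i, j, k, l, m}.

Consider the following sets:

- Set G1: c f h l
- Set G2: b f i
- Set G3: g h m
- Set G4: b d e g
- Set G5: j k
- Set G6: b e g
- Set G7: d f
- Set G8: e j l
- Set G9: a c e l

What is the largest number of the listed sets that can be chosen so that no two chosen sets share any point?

G2, G3, G5, G9 are pairwise disjoint (G2={b,f,i}; G3={g,h,m}; G5={j,k}; G9={a,c,e,l}).
Every remaining set overlaps one of these, and no 5 of the listed sets are pairwise disjoint, so 4 is the maximum.

4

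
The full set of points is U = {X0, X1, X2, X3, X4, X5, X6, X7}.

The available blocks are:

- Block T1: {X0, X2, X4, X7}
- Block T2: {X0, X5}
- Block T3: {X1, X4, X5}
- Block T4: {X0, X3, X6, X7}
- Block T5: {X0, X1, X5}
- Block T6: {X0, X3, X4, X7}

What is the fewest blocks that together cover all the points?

T1, T4, and T5 cover everything between them: the union {X0, X1, X2, X3, X4, X5, X6, X7} is all of U.
Only T1 contains X2, so T1 is forced; the remaining 4 points need at least 2 more blocks (each remaining block adds at most 2) — so at least 3 blocks are needed, and 3 is optimal.

3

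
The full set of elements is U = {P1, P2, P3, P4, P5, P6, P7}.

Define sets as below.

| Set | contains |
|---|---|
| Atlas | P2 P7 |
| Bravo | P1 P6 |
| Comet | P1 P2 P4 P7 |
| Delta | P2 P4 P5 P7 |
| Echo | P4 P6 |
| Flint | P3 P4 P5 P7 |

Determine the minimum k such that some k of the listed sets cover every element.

3

Atlas, Bravo, and Flint cover everything between them: the union {P1, P2, P3, P4, P5, P6, P7} is all of U.
Only Flint contains P3, so Flint is forced; the remaining 3 elements need at least 2 more sets (each remaining set adds at most 2) — so at least 3 sets are needed, and 3 is optimal.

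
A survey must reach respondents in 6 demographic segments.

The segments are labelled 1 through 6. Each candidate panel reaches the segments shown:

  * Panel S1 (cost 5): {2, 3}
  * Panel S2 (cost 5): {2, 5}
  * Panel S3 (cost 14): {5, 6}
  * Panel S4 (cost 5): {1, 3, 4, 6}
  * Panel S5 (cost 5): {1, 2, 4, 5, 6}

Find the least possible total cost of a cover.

10

S4, S5 together cover every segment (S4 ∪ S5 = {1, 2, 3, 4, 5, 6}); total cost 5 + 5 = 10.
No covering selection has total cost below 10.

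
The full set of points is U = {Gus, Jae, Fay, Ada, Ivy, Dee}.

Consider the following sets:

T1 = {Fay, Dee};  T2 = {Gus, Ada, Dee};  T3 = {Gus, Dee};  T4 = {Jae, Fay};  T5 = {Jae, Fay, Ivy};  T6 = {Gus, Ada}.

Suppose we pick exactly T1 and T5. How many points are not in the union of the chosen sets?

Union of T1, T5 = {Jae, Fay, Ivy, Dee}.
Not covered: Gus, Ada — 2 points.

2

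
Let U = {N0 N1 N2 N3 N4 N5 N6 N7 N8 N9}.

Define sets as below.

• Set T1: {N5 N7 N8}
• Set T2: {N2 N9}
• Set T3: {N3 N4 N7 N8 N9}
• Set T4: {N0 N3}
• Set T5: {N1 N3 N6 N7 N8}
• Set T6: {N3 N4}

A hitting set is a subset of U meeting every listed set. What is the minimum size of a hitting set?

3

Take H = {N2, N3, N5}. Each listed set contains at least one of these, so H is a hitting set of size 3.
The sets T1, T2, T4 are pairwise disjoint, so any hitting set needs a separate item for each — at least 3. Hence 3 is optimal.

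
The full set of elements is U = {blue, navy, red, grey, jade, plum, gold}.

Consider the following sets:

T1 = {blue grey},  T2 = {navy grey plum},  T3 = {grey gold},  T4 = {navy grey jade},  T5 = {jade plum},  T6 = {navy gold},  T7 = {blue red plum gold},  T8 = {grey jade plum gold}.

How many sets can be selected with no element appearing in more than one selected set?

3

T1, T5, T6 are pairwise disjoint (T1={blue,grey}; T5={jade,plum}; T6={navy,gold}).
Every remaining set overlaps one of these, and no 4 of the listed sets are pairwise disjoint, so 3 is the maximum.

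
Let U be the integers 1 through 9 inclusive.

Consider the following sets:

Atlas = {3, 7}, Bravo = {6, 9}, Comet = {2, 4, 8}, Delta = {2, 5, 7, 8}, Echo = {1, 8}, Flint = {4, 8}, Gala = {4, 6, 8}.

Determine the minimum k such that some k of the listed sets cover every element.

5

Atlas and Bravo and Delta and Echo and Gala together: Atlas ∪ Bravo ∪ Delta ∪ Echo ∪ Gala = {1, 2, 3, 4, 5, 6, 7, 8, 9} — every element is covered.
No 4 of the 7 sets cover everything (all 35 combinations miss at least one element), so 5 is optimal.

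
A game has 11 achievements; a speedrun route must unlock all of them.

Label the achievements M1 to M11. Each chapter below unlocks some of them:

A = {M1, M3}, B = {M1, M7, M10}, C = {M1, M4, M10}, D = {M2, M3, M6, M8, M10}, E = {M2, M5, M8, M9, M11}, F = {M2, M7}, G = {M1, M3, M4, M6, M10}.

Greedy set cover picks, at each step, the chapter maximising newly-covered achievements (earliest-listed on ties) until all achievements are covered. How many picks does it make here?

4

Greedy: pick D (covers 5 new) → pick E (covers 3 new) → pick B (covers 2 new) → pick C (covers 1 new). Total picks: 4.
(The true minimum cover uses only 3 chapters, so greedy is not optimal here.)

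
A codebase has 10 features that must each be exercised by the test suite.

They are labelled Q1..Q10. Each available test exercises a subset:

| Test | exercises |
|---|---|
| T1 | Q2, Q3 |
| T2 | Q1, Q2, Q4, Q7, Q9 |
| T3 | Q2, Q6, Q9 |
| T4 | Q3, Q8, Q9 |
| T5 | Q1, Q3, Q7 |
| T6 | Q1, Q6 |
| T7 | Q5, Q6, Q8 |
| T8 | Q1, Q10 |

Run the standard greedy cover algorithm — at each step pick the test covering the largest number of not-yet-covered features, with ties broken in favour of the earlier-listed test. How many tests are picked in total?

Greedy: pick T2 (covers 5 new) → pick T7 (covers 3 new) → pick T1 (covers 1 new) → pick T8 (covers 1 new). Total picks: 4.

4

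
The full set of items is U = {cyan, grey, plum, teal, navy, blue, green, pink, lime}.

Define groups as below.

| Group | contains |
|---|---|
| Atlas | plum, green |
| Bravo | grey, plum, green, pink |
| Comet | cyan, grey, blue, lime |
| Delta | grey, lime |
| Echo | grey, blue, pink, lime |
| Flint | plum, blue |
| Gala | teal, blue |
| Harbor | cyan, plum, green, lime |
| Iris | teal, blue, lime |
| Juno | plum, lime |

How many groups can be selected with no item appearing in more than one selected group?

3

Atlas, Delta, Gala are pairwise disjoint (Atlas={plum,green}; Delta={grey,lime}; Gala={teal,blue}).
Every remaining group overlaps one of these, and no 4 of the listed groups are pairwise disjoint, so 3 is the maximum.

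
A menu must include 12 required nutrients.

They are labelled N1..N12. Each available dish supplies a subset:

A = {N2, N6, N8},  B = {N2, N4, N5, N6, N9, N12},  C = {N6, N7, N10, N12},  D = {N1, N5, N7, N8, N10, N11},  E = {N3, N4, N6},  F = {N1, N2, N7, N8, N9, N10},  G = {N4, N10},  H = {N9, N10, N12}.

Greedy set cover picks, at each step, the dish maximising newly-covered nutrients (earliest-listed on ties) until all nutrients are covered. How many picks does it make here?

Greedy: pick B (covers 6 new) → pick D (covers 5 new) → pick E (covers 1 new). Total picks: 3.

3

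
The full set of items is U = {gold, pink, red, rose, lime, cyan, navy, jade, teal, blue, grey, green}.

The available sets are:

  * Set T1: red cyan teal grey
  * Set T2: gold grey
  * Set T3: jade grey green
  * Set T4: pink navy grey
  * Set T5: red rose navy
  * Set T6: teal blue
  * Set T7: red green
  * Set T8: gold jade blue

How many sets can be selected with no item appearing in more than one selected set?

T4, T6, T7 are pairwise disjoint (T4={pink,navy,grey}; T6={teal,blue}; T7={red,green}).
Every remaining set overlaps one of these, and no 4 of the listed sets are pairwise disjoint, so 3 is the maximum.

3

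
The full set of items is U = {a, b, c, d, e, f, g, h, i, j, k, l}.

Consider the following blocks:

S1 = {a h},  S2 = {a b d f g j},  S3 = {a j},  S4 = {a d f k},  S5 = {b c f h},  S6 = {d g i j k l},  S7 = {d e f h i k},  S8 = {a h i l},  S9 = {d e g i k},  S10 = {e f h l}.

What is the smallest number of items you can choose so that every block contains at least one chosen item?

3

The 3 items {a, f, i} hit every block.
The blocks S3, S5, S9 are pairwise disjoint, so any hitting set needs a separate item for each — at least 3. Hence 3 is optimal.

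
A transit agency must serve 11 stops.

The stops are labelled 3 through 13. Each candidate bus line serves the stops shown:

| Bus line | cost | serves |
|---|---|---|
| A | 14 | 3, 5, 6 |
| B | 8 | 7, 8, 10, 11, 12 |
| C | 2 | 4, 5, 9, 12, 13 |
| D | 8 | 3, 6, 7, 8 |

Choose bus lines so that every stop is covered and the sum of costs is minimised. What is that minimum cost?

18

B, C, D together cover every stop (B ∪ C ∪ D = {3, 4, 5, 6, 7, 8, 9, 10, 11, 12, 13}); total cost 8 + 2 + 8 = 18.
No covering selection has total cost below 18.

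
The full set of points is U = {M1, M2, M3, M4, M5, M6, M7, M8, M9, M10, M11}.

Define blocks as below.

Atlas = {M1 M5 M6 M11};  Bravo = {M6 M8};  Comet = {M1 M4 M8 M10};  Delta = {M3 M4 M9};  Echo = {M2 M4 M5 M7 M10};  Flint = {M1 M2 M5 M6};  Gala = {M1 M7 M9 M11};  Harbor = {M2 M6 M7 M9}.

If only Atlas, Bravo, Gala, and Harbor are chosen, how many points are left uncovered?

Union of Atlas, Bravo, Gala, Harbor = {M1, M2, M5, M6, M7, M8, M9, M11}.
Not covered: M3, M4, M10 — 3 points.

3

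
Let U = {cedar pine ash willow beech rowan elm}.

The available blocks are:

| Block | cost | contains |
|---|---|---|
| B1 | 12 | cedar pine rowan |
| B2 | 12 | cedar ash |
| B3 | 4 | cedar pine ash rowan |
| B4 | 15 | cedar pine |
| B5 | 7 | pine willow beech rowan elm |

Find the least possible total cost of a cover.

11

B3, B5 together cover every point (B3 ∪ B5 = {cedar, pine, ash, willow, beech, rowan, elm}); total cost 4 + 7 = 11.
No covering selection has total cost below 11.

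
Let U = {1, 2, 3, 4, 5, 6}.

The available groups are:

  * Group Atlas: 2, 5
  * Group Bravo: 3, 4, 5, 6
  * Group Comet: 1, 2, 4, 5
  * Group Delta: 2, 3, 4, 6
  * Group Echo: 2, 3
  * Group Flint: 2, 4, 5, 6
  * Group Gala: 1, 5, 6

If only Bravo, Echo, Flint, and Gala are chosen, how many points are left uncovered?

0

Union of Bravo, Echo, Flint, Gala = {1, 2, 3, 4, 5, 6} — that's every point, so 0 are uncovered.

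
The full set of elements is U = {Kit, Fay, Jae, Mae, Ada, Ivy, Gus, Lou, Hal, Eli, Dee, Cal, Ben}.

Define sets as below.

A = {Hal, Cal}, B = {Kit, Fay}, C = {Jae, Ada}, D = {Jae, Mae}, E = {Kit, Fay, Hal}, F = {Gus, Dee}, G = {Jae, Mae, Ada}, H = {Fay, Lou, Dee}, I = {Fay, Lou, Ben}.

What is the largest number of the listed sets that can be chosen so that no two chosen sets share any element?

4

A, C, F, I are pairwise disjoint (A={Hal,Cal}; C={Jae,Ada}; F={Gus,Dee}; I={Fay,Lou,Ben}).
Every remaining set overlaps one of these, and no 5 of the listed sets are pairwise disjoint, so 4 is the maximum.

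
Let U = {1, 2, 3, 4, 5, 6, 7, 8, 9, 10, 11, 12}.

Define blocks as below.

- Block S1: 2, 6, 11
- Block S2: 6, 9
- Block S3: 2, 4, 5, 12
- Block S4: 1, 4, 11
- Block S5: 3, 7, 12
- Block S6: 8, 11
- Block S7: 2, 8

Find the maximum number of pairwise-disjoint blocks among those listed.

4

S2, S4, S5, S7 are pairwise disjoint (S2={6,9}; S4={1,4,11}; S5={3,7,12}; S7={2,8}).
Every remaining block overlaps one of these, and no 5 of the listed blocks are pairwise disjoint, so 4 is the maximum.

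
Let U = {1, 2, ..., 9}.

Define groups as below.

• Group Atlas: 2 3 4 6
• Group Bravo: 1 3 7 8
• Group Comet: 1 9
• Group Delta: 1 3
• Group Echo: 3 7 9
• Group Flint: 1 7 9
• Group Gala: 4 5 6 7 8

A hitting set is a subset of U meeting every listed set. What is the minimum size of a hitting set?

The 3 points {1, 4, 9} hit every group.
No choice of 2 points meets every group, so 3 is the minimum.

3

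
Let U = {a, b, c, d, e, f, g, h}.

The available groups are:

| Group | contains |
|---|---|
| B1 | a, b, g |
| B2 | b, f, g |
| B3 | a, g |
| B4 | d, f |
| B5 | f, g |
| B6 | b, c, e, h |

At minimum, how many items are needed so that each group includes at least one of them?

3

Take T = {b, f, g}. Each listed group contains at least one of these, so T is a hitting set of size 3.
The groups B3, B4, B6 are pairwise disjoint, so any hitting set needs a separate item for each — at least 3. Hence 3 is optimal.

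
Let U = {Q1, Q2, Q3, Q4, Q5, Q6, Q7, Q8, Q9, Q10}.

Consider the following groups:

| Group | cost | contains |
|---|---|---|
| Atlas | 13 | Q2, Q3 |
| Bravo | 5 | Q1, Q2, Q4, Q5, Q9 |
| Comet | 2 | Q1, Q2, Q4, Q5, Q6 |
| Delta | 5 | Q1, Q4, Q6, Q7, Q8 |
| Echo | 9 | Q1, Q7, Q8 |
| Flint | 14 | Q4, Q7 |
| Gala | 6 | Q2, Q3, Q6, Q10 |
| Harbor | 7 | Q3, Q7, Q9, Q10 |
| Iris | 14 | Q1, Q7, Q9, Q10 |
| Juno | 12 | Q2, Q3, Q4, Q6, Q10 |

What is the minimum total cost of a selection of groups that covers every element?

Comet, Delta, Harbor together cover every element (Comet ∪ Delta ∪ Harbor = {Q1, Q2, Q3, Q4, Q5, Q6, Q7, Q8, Q9, Q10}); total cost 2 + 5 + 7 = 14.
No covering selection has total cost below 14.

14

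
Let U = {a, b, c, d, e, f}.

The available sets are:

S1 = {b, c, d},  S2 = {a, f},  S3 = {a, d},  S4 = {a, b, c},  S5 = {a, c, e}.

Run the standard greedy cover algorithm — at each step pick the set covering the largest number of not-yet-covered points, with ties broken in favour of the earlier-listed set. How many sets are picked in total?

3

Greedy: pick S1 (covers 3 new) → pick S2 (covers 2 new) → pick S5 (covers 1 new). Total picks: 3.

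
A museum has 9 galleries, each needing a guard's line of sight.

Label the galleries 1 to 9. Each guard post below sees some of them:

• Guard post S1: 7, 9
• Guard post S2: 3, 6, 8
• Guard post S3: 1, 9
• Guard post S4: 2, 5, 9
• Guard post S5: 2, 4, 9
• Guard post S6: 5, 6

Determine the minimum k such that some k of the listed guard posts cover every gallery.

S1 and S2 and S3 and S4 and S5 together: S1 ∪ S2 ∪ S3 ∪ S4 ∪ S5 = {1, 2, 3, 4, 5, 6, 7, 8, 9} — every gallery is covered.
No 4 of the 6 guard posts cover everything (all 15 combinations miss at least one gallery), so 5 is optimal.

5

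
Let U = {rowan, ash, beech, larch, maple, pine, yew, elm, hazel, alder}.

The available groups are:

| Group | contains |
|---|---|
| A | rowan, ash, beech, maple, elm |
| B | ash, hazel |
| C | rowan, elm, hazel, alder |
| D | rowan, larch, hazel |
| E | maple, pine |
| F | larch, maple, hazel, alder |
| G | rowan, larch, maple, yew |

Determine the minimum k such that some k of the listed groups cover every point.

4

A and C and E and G together: A ∪ C ∪ E ∪ G = {rowan, ash, beech, larch, maple, pine, yew, elm, hazel, alder} — every point is covered.
No 3 of the 7 groups cover everything (all 35 combinations miss at least one point), so 4 is optimal.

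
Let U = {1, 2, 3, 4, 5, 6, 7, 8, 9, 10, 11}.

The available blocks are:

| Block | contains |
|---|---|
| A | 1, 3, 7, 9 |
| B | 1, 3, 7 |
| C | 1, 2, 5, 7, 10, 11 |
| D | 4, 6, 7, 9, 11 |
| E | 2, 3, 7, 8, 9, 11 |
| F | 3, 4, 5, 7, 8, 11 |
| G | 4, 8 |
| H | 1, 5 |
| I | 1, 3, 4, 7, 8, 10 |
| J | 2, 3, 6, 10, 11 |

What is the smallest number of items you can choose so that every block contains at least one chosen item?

The 3 items {3, 4, 5} hit every block.
The blocks G, H, J are pairwise disjoint, so any hitting set needs a separate item for each — at least 3. Hence 3 is optimal.

3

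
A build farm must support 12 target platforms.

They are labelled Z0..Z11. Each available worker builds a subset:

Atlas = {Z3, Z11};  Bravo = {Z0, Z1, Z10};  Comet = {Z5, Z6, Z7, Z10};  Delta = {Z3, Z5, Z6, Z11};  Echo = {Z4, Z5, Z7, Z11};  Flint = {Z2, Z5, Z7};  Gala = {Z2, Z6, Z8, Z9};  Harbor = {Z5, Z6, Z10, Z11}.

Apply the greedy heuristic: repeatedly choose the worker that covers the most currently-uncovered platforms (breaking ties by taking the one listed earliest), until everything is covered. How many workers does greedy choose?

5

Greedy: pick Comet (covers 4 new) → pick Gala (covers 3 new) → pick Atlas (covers 2 new) → pick Bravo (covers 2 new) → pick Echo (covers 1 new). Total picks: 5.
(The true minimum cover uses only 4 workers, so greedy is not optimal here.)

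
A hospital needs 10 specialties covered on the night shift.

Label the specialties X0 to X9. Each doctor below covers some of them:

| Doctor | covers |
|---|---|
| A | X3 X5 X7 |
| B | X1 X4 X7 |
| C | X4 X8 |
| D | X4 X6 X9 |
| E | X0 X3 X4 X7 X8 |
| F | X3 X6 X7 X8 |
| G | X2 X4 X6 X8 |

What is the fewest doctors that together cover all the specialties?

A and B and D and E and G together: A ∪ B ∪ D ∪ E ∪ G = {X0, X1, X2, X3, X4, X5, X6, X7, X8, X9} — every specialty is covered.
No 4 of the 7 doctors cover everything (all 35 combinations miss at least one specialty), so 5 is optimal.

5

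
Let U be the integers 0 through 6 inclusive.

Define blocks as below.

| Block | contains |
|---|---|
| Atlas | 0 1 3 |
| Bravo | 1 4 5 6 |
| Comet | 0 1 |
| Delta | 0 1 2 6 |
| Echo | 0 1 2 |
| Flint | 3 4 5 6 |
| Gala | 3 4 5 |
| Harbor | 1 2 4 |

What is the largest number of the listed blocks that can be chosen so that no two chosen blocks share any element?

Delta, Gala are pairwise disjoint (Delta={0,1,2,6}; Gala={3,4,5}).
Every remaining block overlaps one of these, and no 3 of the listed blocks are pairwise disjoint, so 2 is the maximum.

2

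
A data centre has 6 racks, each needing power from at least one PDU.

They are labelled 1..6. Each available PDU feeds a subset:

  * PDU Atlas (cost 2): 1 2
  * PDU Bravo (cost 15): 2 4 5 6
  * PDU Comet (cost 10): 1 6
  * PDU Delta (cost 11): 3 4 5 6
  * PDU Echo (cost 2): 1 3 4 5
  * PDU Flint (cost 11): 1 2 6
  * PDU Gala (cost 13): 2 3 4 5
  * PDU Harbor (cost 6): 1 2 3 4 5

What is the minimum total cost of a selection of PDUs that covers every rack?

Echo, Flint together cover every rack (Echo ∪ Flint = {1, 2, 3, 4, 5, 6}); total cost 2 + 11 = 13.
The greedy pick Echo, Atlas, Comet costs 14; no covering selection beats 13.

13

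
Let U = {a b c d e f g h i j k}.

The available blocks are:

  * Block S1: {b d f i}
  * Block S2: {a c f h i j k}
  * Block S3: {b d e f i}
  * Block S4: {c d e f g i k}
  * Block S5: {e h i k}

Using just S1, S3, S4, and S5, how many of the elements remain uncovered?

2

Union of S1, S3, S4, S5 = {b, c, d, e, f, g, h, i, k}.
Not covered: a, j — 2 elements.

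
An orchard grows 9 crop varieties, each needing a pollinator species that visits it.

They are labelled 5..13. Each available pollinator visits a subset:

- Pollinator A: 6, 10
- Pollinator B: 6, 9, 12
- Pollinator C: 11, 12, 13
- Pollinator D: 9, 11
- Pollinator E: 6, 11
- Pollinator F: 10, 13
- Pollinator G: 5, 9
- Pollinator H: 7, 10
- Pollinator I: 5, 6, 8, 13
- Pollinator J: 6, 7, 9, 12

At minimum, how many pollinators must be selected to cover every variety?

4

Take {B, E, H, I}. Their union is {5, 6, 7, 8, 9, 10, 11, 12, 13}, which is all 9 varieties.
No 3 of the 10 pollinators cover everything (all 120 combinations miss at least one variety), so 4 is optimal.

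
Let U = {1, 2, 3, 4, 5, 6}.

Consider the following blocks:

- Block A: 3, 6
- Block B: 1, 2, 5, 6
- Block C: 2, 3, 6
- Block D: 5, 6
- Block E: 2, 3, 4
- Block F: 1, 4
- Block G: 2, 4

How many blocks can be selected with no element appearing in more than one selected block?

2

A, G are pairwise disjoint (A={3,6}; G={2,4}).
Every remaining block overlaps one of these, and no 3 of the listed blocks are pairwise disjoint, so 2 is the maximum.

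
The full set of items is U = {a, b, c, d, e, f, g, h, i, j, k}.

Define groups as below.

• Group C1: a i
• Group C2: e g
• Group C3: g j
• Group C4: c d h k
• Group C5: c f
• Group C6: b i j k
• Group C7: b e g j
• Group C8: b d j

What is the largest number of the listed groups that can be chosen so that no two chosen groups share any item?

C1, C2, C5, C8 are pairwise disjoint (C1={a,i}; C2={e,g}; C5={c,f}; C8={b,d,j}).
Every remaining group overlaps one of these, and no 5 of the listed groups are pairwise disjoint, so 4 is the maximum.

4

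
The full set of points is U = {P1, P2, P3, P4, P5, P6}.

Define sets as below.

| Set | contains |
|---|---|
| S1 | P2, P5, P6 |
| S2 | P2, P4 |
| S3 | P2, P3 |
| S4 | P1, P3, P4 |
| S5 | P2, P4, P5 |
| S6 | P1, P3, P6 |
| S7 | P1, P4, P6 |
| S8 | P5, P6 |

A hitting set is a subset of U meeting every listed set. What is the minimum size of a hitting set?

3

The 3 points {P3, P4, P6} hit every set.
No choice of 2 points meets every set, so 3 is the minimum.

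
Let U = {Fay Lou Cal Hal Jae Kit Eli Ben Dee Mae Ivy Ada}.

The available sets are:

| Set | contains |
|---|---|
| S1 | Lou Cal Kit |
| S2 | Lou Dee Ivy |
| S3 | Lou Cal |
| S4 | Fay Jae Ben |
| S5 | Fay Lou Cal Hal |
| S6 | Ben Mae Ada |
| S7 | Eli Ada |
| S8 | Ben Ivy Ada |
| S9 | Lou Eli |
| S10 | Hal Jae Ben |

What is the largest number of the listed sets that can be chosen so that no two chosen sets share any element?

3

S1, S4, S7 are pairwise disjoint (S1={Lou,Cal,Kit}; S4={Fay,Jae,Ben}; S7={Eli,Ada}).
Every remaining set overlaps one of these, and no 4 of the listed sets are pairwise disjoint, so 3 is the maximum.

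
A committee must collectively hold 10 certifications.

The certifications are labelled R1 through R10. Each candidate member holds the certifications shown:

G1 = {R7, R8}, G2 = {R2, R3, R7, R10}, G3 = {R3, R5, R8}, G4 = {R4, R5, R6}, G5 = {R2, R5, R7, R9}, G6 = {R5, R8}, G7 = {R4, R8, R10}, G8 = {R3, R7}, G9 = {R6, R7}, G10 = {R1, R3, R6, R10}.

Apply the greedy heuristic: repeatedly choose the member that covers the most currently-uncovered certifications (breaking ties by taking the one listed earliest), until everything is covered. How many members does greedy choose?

Greedy: pick G2 (covers 4 new) → pick G4 (covers 3 new) → pick G1 (covers 1 new) → pick G5 (covers 1 new) → pick G10 (covers 1 new). Total picks: 5.
(The true minimum cover uses only 3 members, so greedy is not optimal here.)

5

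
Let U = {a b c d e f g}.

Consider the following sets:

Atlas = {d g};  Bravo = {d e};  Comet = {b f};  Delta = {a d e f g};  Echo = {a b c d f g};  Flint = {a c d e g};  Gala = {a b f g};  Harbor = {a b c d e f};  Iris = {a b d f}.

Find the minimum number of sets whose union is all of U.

Flint and Iris together: Flint ∪ Iris = {a, b, c, d, e, f, g} — every point is covered.
No single set has all 7 points (the largest, Echo, has 6), so 2 is optimal.

2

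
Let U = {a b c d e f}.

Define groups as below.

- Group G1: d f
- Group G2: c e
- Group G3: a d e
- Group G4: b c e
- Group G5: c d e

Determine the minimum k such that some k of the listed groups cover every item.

3

Take {G1, G3, G4}. Their union is {a, b, c, d, e, f}, which is all 6 items.
Only G3 contains a, so G3 is forced; the remaining 3 items need at least 2 more groups (each remaining group adds at most 2) — so at least 3 groups are needed, and 3 is optimal.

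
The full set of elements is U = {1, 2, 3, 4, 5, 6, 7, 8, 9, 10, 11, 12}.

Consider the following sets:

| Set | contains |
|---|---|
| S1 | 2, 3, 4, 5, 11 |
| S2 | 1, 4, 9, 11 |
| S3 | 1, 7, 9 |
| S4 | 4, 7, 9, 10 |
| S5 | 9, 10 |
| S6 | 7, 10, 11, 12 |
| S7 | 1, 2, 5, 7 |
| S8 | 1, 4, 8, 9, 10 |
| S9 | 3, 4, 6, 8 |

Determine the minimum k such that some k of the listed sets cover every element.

4

S1 and S3 and S6 and S9 together: S1 ∪ S3 ∪ S6 ∪ S9 = {1, 2, 3, 4, 5, 6, 7, 8, 9, 10, 11, 12} — every element is covered.
No 3 of the 9 sets cover everything (all 84 combinations miss at least one element), so 4 is optimal.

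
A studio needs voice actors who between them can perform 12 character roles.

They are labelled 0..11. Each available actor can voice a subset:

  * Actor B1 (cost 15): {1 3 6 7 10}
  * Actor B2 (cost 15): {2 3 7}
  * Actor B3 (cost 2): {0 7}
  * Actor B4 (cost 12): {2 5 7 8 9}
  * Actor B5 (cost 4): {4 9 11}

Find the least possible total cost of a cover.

33

B1, B3, B4, B5 together cover every role (B1 ∪ B3 ∪ B4 ∪ B5 = {0, 1, 2, 3, 4, 5, 6, 7, 8, 9, 10, 11}); total cost 15 + 2 + 12 + 4 = 33.
No covering selection has total cost below 33.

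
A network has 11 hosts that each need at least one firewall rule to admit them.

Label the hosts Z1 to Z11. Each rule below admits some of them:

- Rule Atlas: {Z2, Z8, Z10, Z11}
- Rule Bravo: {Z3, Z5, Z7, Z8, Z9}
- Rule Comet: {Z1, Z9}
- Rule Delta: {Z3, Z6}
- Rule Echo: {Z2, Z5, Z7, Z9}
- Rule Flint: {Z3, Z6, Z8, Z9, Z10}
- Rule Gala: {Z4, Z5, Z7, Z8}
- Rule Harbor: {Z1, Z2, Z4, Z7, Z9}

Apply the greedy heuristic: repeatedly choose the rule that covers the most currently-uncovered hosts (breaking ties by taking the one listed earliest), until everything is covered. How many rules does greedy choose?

Greedy: pick Bravo (covers 5 new) → pick Atlas (covers 3 new) → pick Harbor (covers 2 new) → pick Delta (covers 1 new). Total picks: 4.

4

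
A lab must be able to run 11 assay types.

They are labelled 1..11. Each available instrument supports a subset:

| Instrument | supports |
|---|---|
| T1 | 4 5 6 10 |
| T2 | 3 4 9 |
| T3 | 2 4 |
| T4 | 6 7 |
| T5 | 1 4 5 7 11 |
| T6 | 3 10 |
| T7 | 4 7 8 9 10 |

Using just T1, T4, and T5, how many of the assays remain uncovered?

4

Union of T1, T4, T5 = {1, 4, 5, 6, 7, 10, 11}.
Not covered: 2, 3, 8, 9 — 4 assays.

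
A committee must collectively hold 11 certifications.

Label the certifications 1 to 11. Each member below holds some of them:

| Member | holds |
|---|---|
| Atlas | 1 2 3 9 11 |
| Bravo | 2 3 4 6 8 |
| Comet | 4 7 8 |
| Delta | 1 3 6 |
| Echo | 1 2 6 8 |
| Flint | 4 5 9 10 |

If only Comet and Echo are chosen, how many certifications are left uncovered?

Union of Comet, Echo = {1, 2, 4, 6, 7, 8}.
Not covered: 3, 5, 9, 10, 11 — 5 certifications.

5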